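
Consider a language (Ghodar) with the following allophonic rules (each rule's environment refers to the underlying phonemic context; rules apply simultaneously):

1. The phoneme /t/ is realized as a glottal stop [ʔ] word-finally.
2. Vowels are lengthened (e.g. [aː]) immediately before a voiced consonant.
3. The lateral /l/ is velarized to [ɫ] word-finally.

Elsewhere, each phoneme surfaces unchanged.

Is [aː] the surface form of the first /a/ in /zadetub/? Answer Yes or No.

Yes

/a/ — between /z/ and /d/, before a voiced consonant — surfaces as [aː] (rule 2).
The actual realization is [aː], which matches [aː].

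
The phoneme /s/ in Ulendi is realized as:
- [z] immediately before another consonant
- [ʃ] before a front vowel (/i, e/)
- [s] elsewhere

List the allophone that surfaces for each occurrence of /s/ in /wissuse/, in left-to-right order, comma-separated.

Occurrence 1 (position 3): immediately before another consonant → [z].
Occurrence 2 (position 4): no conditioning environment matches → elsewhere allophone [s].
Occurrence 3 (position 6): before a front vowel (/i, e/) → [ʃ].

[z], [s], [ʃ]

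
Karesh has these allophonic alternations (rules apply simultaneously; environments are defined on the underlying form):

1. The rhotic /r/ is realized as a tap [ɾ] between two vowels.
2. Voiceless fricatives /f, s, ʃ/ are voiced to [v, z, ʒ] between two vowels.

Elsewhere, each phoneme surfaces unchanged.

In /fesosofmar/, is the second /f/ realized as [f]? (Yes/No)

/f/ (between /o/ and /m/) fails the environment for rule 2, so it stays [f].
The actual realization is [f], which matches [f].

Yes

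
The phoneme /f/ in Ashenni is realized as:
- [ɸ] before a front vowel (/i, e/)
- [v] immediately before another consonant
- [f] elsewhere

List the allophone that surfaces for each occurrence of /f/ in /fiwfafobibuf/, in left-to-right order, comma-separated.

Occurrence 1 (position 1): before a front vowel (/i, e/) → [ɸ].
Occurrence 2 (position 4): no conditioning environment matches → elsewhere allophone [f].
Occurrence 3 (position 6): no conditioning environment matches → elsewhere allophone [f].
Occurrence 4 (position 12): no conditioning environment matches → elsewhere allophone [f].

[ɸ], [f], [f], [f]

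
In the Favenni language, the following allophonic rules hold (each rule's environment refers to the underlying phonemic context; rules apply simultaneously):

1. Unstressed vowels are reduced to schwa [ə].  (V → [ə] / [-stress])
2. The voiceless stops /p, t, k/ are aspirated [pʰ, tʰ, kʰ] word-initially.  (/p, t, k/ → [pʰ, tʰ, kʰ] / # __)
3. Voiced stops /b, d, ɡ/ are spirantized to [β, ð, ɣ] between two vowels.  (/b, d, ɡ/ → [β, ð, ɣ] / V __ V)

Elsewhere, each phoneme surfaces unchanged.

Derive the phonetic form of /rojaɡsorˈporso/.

[rəjəɡsərˈporsə]

/o/ (between /r/ and /j/): in an unstressed syllable, so rule 1 applies → [ə].
/a/ (between /j/ and /ɡ/): in an unstressed syllable, so rule 1 applies → [ə].
/ɡ/ (between /a/ and /s/): rule 3 targets it, but not between two vowels → unchanged [ɡ].
/o/ — between /s/ and /r/, in an unstressed syllable — surfaces as [ə] (rule 1).
/p/ (between /r/ and /o/): rule 2 targets it, but not word-initially → unchanged [p].
/o/ (between /p/ and /r/) fails the environment for rule 1, so it stays [o].
/o/ (word-final): in an unstressed syllable, so rule 1 applies → [ə].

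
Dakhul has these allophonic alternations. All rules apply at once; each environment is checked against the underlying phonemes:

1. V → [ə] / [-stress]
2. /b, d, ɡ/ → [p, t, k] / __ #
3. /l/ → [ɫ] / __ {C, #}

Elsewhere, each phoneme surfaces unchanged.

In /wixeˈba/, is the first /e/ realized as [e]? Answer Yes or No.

No

/e/ (between /x/ and /b/): in an unstressed syllable, so rule 1 applies → [ə].
The actual realization is [ə], not [e].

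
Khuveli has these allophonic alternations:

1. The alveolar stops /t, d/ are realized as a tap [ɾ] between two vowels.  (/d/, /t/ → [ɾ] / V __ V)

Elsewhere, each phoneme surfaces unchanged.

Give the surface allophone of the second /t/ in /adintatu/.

[ɾ]

/t/ (between /a/ and /u/): between two vowels, so rule 1 applies → [ɾ].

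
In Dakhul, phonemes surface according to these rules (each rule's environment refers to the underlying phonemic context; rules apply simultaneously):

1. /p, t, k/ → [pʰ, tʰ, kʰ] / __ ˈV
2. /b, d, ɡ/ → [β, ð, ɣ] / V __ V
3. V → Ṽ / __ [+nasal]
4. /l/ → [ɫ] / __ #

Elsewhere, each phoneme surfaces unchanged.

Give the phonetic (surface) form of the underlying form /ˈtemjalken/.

/t/ meets the environment for rule 1 (immediately before a stressed vowel) → [tʰ].
/e/ (between /t/ and /m/) occurs before a nasal consonant → [ẽ] by rule 3.
/a/ (between /j/ and /l/) fails the environment for rule 3, so it stays [a].
/l/ (between /a/ and /k/) fails the environment for rule 4, so it stays [l].
/k/ (between /l/ and /e/) fails the environment for rule 1, so it stays [k].
/e/ meets the environment for rule 3 (before a nasal consonant) → [ẽ].

[ˈtʰẽmjalkẽn]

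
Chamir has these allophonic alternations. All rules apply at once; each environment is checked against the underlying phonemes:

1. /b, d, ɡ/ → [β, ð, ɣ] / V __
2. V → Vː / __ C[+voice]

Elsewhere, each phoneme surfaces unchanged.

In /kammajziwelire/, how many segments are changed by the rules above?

5

Segments that undergo a rule: /a/ → [aː] (rule 2); /a/ → [aː] (rule 2); /i/ → [iː] (rule 2); /e/ → [eː] (rule 2); /i/ → [iː] (rule 2).
All other segments surface unchanged.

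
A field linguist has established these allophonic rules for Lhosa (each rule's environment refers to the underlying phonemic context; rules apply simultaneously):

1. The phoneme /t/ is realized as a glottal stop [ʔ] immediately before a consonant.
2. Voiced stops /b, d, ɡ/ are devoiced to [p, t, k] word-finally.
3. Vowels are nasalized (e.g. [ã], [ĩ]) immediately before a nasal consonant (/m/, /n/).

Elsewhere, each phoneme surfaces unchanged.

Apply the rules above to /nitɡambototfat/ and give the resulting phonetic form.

[niʔɡãmbotoʔfat]

/i/ — between /n/ and /t/; rule 3 does not apply here → [i].
/t/ (between /i/ and /ɡ/): immediately before a consonant, so rule 1 applies → [ʔ].
/ɡ/ (between /t/ and /a/): rule 2 targets it, but not word-finally → unchanged [ɡ].
/a/ meets the environment for rule 3 (before a nasal consonant) → [ã].
/b/ (between /m/ and /o/): rule 2 targets it, but not word-finally → unchanged [b].
/o/ (between /b/ and /t/): rule 3 targets it, but not before a nasal consonant → unchanged [o].
/t/ (between /o/ and /o/) is in the target of rule 1 but the environment (immediately before a consonant) is not met → [t].
/o/ (between /t/ and /t/) is in the target of rule 3 but the environment (before a nasal consonant) is not met → [o].
/t/ — between /o/ and /f/, immediately before a consonant — surfaces as [ʔ] (rule 1).
/a/ (between /f/ and /t/) is in the target of rule 3 but the environment (before a nasal consonant) is not met → [a].
/t/ — word-final; rule 1 does not apply here → [t].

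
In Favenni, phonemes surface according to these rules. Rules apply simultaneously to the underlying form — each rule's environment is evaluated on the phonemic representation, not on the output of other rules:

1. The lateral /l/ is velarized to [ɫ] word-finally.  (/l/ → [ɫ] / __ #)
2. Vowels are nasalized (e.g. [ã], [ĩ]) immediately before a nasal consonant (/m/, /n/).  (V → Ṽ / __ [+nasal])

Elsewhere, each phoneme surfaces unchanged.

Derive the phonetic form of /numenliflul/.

[nũmẽnlifluɫ]

/n/ — not in any rule's target class → [n].
/u/ (between /n/ and /m/): before a nasal consonant, so rule 2 applies → [ũ].
/m/ — not in any rule's target class → [m].
/e/ (between /m/ and /n/) occurs before a nasal consonant → [ẽ] by rule 2.
/n/ — not in any rule's target class → [n].
/l/ — between /n/ and /i/; rule 1 does not apply here → [l].
/i/ (between /l/ and /f/): rule 2 targets it, but not before a nasal consonant → unchanged [i].
/f/ (between /i/ and /l/): no rule targets it → [f].
/l/ (between /f/ and /u/): rule 1 targets it, but not word-finally → unchanged [l].
/u/ — between /l/ and /l/; rule 2 does not apply here → [u].
/l/ (word-final): word-finally, so rule 1 applies → [ɫ].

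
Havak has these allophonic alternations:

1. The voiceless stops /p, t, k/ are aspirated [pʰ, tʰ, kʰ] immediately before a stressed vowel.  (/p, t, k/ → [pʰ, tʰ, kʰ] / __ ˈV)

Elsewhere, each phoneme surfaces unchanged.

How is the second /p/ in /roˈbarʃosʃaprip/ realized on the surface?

/p/ (word-final) fails the environment for rule 1, so it stays [p].

[p]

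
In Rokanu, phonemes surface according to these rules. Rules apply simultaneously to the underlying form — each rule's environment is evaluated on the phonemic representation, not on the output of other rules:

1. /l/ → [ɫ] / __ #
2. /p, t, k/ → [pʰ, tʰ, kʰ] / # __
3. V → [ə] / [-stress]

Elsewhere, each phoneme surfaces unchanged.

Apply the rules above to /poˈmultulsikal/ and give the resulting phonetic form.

[pʰəˈmultəlsəkəɫ]

Rule 2 applies to /p/ (word-initial: word-initially) → [pʰ].
/o/ (between /p/ and /m/): in an unstressed syllable, so rule 3 applies → [ə].
/u/ (between /m/ and /l/): rule 3 targets it, but not in an unstressed syllable → unchanged [u].
/l/ — between /u/ and /t/; rule 1 does not apply here → [l].
/t/ (between /l/ and /u/) is in the target of rule 2 but the environment (word-initially) is not met → [t].
/u/ — between /t/ and /l/, in an unstressed syllable — surfaces as [ə] (rule 3).
/l/ (between /u/ and /s/): rule 1 targets it, but not word-finally → unchanged [l].
/i/ — between /s/ and /k/, in an unstressed syllable — surfaces as [ə] (rule 3).
/k/ — between /i/ and /a/; rule 2 does not apply here → [k].
/a/ (between /k/ and /l/): in an unstressed syllable, so rule 3 applies → [ə].
/l/ — word-final, word-finally — surfaces as [ɫ] (rule 1).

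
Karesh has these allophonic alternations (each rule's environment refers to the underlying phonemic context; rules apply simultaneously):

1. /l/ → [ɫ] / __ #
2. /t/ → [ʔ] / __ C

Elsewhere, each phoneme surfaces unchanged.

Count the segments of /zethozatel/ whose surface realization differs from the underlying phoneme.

2

Segments that undergo a rule: /t/ → [ʔ] (rule 2); /l/ → [ɫ] (rule 1).
All other segments surface unchanged.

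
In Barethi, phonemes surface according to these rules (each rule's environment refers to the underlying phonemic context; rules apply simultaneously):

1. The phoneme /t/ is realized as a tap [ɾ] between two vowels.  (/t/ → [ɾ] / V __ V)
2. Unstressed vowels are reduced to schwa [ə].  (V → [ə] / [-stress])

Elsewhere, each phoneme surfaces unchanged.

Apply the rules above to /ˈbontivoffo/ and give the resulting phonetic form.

/b/ — not in any rule's target class → [b].
/o/ (between /b/ and /n/) fails the environment for rule 2, so it stays [o].
/n/ — not in any rule's target class → [n].
/t/ — between /n/ and /i/; rule 1 does not apply here → [t].
/i/ meets the environment for rule 2 (in an unstressed syllable) → [ə].
/v/ — not in any rule's target class → [v].
/o/ — between /v/ and /f/, in an unstressed syllable — surfaces as [ə] (rule 2).
/f/ (between /o/ and /f/) is unaffected → [f].
/f/ (between /f/ and /o/) is unaffected → [f].
/o/ meets the environment for rule 2 (in an unstressed syllable) → [ə].

[ˈbontəvəffə]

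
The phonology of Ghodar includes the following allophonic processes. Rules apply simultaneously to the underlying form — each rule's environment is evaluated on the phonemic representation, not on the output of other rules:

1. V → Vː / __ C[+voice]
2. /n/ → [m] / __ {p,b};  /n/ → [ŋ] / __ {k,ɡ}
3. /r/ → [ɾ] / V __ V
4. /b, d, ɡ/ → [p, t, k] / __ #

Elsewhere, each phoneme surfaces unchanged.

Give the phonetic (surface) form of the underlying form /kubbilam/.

/k/ (word-initial): no rule targets it → [k].
/u/ (between /k/ and /b/) occurs before a voiced consonant → [uː] by rule 1.
/b/ (between /u/ and /b/): rule 4 targets it, but not word-finally → unchanged [b].
/b/ (between /b/ and /i/) is in the target of rule 4 but the environment (word-finally) is not met → [b].
/i/ — between /b/ and /l/, before a voiced consonant — surfaces as [iː] (rule 1).
/l/ (between /i/ and /a/) is unaffected → [l].
/a/ — between /l/ and /m/, before a voiced consonant — surfaces as [aː] (rule 1).
/m/ stays [m].

[kuːbbiːlaːm]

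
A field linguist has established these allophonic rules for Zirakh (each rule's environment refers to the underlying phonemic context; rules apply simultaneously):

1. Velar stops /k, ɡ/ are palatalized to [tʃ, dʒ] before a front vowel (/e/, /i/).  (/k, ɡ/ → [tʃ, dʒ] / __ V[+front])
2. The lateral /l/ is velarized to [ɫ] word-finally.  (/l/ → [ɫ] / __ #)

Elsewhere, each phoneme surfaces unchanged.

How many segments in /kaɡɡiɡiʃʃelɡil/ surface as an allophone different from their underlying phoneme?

4

Segments that undergo a rule: /ɡ/ → [dʒ] (rule 1); /ɡ/ → [dʒ] (rule 1); /ɡ/ → [dʒ] (rule 1); /l/ → [ɫ] (rule 2).
All other segments surface unchanged.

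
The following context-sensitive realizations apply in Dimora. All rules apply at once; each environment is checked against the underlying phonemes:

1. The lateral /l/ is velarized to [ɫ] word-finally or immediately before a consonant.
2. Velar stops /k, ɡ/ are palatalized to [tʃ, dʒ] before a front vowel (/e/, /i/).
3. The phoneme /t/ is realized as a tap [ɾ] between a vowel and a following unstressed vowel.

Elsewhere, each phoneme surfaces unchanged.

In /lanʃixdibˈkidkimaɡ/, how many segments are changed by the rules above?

2

Segments that undergo a rule: /k/ → [tʃ] (rule 2); /k/ → [tʃ] (rule 2).
All other segments surface unchanged.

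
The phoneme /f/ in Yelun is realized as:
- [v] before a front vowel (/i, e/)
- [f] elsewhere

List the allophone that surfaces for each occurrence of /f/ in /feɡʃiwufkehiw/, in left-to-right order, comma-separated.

Occurrence 1 (position 1): before a front vowel (/i, e/) → [v].
Occurrence 2 (position 8): no conditioning environment matches → elsewhere allophone [f].

[v], [f]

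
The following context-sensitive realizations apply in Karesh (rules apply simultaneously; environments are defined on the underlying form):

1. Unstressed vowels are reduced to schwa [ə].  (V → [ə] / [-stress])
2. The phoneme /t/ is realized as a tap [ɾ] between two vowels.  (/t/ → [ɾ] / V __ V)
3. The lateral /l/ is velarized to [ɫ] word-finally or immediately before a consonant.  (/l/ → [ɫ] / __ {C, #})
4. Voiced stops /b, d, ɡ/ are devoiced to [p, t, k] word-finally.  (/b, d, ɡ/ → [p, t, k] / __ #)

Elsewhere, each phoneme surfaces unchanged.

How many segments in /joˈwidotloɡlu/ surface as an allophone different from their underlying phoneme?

4

Segments that undergo a rule: /o/ → [ə] (rule 1); /o/ → [ə] (rule 1); /o/ → [ə] (rule 1); /u/ → [ə] (rule 1).
All other segments surface unchanged.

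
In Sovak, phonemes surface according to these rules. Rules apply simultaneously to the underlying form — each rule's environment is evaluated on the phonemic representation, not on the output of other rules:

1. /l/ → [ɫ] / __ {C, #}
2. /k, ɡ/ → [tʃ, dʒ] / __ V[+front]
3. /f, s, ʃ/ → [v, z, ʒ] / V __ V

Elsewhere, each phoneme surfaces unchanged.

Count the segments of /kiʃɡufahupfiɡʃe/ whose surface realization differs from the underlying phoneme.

Segments that undergo a rule: /k/ → [tʃ] (rule 2); /f/ → [v] (rule 3).
All other segments surface unchanged.

2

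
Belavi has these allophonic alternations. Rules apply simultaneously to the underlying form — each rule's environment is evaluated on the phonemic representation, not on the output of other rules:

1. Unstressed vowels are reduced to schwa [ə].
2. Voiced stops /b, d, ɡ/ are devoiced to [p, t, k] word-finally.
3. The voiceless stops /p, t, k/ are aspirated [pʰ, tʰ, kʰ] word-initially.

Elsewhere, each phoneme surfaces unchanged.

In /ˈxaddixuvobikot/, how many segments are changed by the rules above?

Segments that undergo a rule: /i/ → [ə] (rule 1); /u/ → [ə] (rule 1); /o/ → [ə] (rule 1); /i/ → [ə] (rule 1); /o/ → [ə] (rule 1).
All other segments surface unchanged.

5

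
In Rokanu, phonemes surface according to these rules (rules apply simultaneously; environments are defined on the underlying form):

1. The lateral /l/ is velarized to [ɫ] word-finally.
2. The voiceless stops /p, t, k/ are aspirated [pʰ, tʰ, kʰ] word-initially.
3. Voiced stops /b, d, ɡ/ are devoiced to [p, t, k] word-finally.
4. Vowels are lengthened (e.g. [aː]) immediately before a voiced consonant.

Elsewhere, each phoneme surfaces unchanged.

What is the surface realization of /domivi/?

[doːmiːvi]

/d/ (word-initial) fails the environment for rule 3, so it stays [d].
/o/ (between /d/ and /m/) occurs before a voiced consonant → [oː] by rule 4.
/m/ stays [m].
/i/ (between /m/ and /v/) occurs before a voiced consonant → [iː] by rule 4.
/v/ (between /i/ and /i/) is unaffected → [v].
/i/ (word-final): rule 4 targets it, but not before a voiced consonant → unchanged [i].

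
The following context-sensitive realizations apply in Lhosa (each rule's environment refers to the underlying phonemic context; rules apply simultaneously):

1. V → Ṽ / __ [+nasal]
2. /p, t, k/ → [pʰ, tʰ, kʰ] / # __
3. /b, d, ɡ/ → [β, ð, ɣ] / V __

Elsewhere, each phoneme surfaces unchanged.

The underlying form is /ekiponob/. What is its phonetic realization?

/e/ — word-initial; rule 1 does not apply here → [e].
/k/ — between /e/ and /i/; rule 2 does not apply here → [k].
/i/ — between /k/ and /p/; rule 1 does not apply here → [i].
/p/ (between /i/ and /o/) fails the environment for rule 2, so it stays [p].
/o/ (between /p/ and /n/) occurs before a nasal consonant → [õ] by rule 1.
/n/ (between /o/ and /o/) is unaffected → [n].
/o/ — between /n/ and /b/; rule 1 does not apply here → [o].
/b/ — word-final, immediately after a vowel — surfaces as [β] (rule 3).

[ekipõnoβ]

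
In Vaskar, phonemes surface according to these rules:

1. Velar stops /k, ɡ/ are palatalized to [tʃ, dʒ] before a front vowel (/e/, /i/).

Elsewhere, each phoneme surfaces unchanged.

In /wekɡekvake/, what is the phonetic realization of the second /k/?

/k/ (between /e/ and /v/) is in the target of rule 1 but the environment (before a front vowel) is not met → [k].

[k]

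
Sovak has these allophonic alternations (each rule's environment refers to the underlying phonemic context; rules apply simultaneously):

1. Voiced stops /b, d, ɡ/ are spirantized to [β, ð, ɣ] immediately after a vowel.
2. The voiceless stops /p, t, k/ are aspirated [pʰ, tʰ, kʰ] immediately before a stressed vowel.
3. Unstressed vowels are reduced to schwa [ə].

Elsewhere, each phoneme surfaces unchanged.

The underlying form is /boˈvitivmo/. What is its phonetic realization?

/b/ (word-initial) is in the target of rule 1 but the environment (immediately after a vowel) is not met → [b].
Rule 3 applies to /o/ (between /b/ and /v/: in an unstressed syllable) → [ə].
/v/ stays [v].
/i/ (between /v/ and /t/): rule 3 targets it, but not in an unstressed syllable → unchanged [i].
/t/ (between /i/ and /i/) is in the target of rule 2 but the environment (immediately before a stressed vowel) is not met → [t].
/i/ (between /t/ and /v/): in an unstressed syllable, so rule 3 applies → [ə].
/v/ stays [v].
/m/ — not in any rule's target class → [m].
Rule 3 applies to /o/ (word-final: in an unstressed syllable) → [ə].

[bəˈvitəvmə]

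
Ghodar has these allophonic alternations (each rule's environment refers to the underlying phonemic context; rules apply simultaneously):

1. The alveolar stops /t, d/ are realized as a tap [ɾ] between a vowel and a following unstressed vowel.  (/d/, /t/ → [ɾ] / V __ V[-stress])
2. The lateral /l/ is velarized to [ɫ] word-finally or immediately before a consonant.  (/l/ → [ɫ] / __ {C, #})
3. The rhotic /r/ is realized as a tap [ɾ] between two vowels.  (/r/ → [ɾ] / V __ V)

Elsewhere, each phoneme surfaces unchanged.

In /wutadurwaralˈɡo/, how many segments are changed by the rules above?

4

Segments that undergo a rule: /t/ → [ɾ] (rule 1); /d/ → [ɾ] (rule 1); /r/ → [ɾ] (rule 3); /l/ → [ɫ] (rule 2).
All other segments surface unchanged.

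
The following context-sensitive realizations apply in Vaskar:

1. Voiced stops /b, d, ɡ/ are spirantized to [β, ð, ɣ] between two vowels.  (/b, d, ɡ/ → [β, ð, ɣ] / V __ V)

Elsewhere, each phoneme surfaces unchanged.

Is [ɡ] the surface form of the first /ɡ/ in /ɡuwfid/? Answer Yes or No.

Yes

/ɡ/ (word-initial) is in the target of rule 1 but the environment (between two vowels) is not met → [ɡ].
The actual realization is [ɡ], which matches [ɡ].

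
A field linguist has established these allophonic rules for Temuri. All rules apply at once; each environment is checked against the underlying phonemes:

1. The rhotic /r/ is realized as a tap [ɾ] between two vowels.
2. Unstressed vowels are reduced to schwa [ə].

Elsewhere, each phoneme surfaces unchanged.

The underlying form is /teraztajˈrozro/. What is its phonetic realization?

/t/ (word-initial) is unaffected → [t].
/e/ meets the environment for rule 2 (in an unstressed syllable) → [ə].
/r/ — between /e/ and /a/, between two vowels — surfaces as [ɾ] (rule 1).
/a/ — between /r/ and /z/, in an unstressed syllable — surfaces as [ə] (rule 2).
/z/ (between /a/ and /t/) is unaffected → [z].
/t/ stays [t].
Rule 2 applies to /a/ (between /t/ and /j/: in an unstressed syllable) → [ə].
/j/ stays [j].
/r/ (between /j/ and /o/) is in the target of rule 1 but the environment (between two vowels) is not met → [r].
/o/ (between /r/ and /z/) is in the target of rule 2 but the environment (in an unstressed syllable) is not met → [o].
/z/ — not in any rule's target class → [z].
/r/ (between /z/ and /o/) is in the target of rule 1 but the environment (between two vowels) is not met → [r].
/o/ — word-final, in an unstressed syllable — surfaces as [ə] (rule 2).

[təɾəztəjˈrozrə]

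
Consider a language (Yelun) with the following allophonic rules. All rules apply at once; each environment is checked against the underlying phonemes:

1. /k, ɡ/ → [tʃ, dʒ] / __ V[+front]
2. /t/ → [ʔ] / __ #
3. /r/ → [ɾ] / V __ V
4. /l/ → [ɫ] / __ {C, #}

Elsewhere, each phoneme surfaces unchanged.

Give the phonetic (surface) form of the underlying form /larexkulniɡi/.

[laɾexkuɫnidʒi]

/l/ (word-initial): rule 4 targets it, but not word-finally or immediately before a consonant → unchanged [l].
/a/ (between /l/ and /r/) is unaffected → [a].
/r/ (between /a/ and /e/): between two vowels, so rule 3 applies → [ɾ].
/e/ — not in any rule's target class → [e].
/x/ (between /e/ and /k/): no rule targets it → [x].
/k/ (between /x/ and /u/): rule 1 targets it, but not before a front vowel → unchanged [k].
/u/ stays [u].
Rule 4 applies to /l/ (between /u/ and /n/: word-finally or immediately before a consonant) → [ɫ].
/n/ stays [n].
/i/ (between /n/ and /ɡ/): no rule targets it → [i].
/ɡ/ — between /i/ and /i/, before a front vowel — surfaces as [dʒ] (rule 1).
/i/ stays [i].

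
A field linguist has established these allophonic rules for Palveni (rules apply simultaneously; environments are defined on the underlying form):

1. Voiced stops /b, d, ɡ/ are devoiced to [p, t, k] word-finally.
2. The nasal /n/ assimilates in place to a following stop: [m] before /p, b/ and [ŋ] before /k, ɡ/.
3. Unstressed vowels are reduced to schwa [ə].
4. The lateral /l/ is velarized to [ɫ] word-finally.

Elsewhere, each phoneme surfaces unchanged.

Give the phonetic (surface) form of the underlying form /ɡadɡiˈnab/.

[ɡədɡəˈnap]

/ɡ/ (word-initial): rule 1 targets it, but not word-finally → unchanged [ɡ].
/a/ (between /ɡ/ and /d/): in an unstressed syllable, so rule 3 applies → [ə].
/d/ (between /a/ and /ɡ/): rule 1 targets it, but not word-finally → unchanged [d].
/ɡ/ (between /d/ and /i/) is in the target of rule 1 but the environment (word-finally) is not met → [ɡ].
/i/ — between /ɡ/ and /n/, in an unstressed syllable — surfaces as [ə] (rule 3).
/n/ — between /i/ and /a/; rule 2 does not apply here → [n].
/a/ — between /n/ and /b/; rule 3 does not apply here → [a].
/b/ (word-final): word-finally, so rule 1 applies → [p].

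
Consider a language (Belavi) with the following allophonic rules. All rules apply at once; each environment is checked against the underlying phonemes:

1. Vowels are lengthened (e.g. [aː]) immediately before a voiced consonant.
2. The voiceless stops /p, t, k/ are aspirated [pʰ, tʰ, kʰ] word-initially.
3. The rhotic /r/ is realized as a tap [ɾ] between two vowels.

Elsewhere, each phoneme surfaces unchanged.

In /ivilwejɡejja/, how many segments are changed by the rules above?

Segments that undergo a rule: /i/ → [iː] (rule 1); /i/ → [iː] (rule 1); /e/ → [eː] (rule 1); /e/ → [eː] (rule 1).
All other segments surface unchanged.

4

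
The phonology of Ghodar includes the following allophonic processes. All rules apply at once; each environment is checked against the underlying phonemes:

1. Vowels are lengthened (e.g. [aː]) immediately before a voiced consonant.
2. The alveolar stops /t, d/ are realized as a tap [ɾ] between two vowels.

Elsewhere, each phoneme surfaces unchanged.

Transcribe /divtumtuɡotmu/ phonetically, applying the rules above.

/d/ — word-initial; rule 2 does not apply here → [d].
/i/ (between /d/ and /v/): before a voiced consonant, so rule 1 applies → [iː].
/v/ stays [v].
/t/ — between /v/ and /u/; rule 2 does not apply here → [t].
/u/ (between /t/ and /m/) occurs before a voiced consonant → [uː] by rule 1.
/m/ stays [m].
/t/ — between /m/ and /u/; rule 2 does not apply here → [t].
Rule 1 applies to /u/ (between /t/ and /ɡ/: before a voiced consonant) → [uː].
/ɡ/ stays [ɡ].
/o/ (between /ɡ/ and /t/): rule 1 targets it, but not before a voiced consonant → unchanged [o].
/t/ (between /o/ and /m/) is in the target of rule 2 but the environment (between two vowels) is not met → [t].
/m/ (between /t/ and /u/) is unaffected → [m].
/u/ (word-final) fails the environment for rule 1, so it stays [u].

[diːvtuːmtuːɡotmu]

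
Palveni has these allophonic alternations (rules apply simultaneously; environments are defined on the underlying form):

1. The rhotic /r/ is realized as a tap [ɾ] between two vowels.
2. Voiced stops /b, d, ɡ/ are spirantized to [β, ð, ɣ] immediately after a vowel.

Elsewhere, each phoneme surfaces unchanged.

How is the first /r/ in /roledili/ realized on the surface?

[r]

/r/ (word-initial): rule 1 targets it, but not between two vowels → unchanged [r].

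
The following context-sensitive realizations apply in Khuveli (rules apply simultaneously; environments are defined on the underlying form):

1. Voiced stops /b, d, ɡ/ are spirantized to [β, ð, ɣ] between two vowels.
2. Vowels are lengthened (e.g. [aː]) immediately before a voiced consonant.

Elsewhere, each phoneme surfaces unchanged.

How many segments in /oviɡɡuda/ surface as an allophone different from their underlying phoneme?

4

Segments that undergo a rule: /o/ → [oː] (rule 2); /i/ → [iː] (rule 2); /u/ → [uː] (rule 2); /d/ → [ð] (rule 1).
All other segments surface unchanged.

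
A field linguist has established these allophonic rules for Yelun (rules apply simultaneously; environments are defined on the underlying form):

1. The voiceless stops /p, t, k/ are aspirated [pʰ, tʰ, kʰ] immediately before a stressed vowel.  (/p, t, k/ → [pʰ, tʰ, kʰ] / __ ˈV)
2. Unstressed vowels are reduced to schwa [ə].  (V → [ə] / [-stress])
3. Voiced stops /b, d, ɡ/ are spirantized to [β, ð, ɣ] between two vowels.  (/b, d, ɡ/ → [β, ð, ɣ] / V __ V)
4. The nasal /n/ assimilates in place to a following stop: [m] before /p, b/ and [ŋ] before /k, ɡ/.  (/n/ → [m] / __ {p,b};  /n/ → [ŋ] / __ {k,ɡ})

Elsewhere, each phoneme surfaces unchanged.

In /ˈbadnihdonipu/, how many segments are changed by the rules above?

Segments that undergo a rule: /i/ → [ə] (rule 2); /o/ → [ə] (rule 2); /i/ → [ə] (rule 2); /u/ → [ə] (rule 2).
All other segments surface unchanged.

4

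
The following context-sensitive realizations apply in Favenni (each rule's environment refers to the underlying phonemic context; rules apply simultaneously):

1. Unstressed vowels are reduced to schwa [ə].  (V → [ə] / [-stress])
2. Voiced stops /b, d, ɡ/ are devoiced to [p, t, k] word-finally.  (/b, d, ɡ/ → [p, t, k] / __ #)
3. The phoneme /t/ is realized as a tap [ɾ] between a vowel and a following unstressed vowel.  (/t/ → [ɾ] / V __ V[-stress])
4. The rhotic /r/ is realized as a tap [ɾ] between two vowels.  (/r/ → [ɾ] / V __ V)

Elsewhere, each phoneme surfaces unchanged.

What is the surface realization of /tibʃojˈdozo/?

[təbʃəjˈdozə]

/t/ (word-initial) is in the target of rule 3 but the environment (between a vowel and a following unstressed vowel) is not met → [t].
/i/ — between /t/ and /b/, in an unstressed syllable — surfaces as [ə] (rule 1).
/b/ — between /i/ and /ʃ/; rule 2 does not apply here → [b].
/ʃ/ (between /b/ and /o/) is unaffected → [ʃ].
/o/ (between /ʃ/ and /j/): in an unstressed syllable, so rule 1 applies → [ə].
/j/ (between /o/ and /d/): no rule targets it → [j].
/d/ (between /j/ and /o/) fails the environment for rule 2, so it stays [d].
/o/ (between /d/ and /z/): rule 1 targets it, but not in an unstressed syllable → unchanged [o].
/z/ stays [z].
/o/ (word-final) occurs in an unstressed syllable → [ə] by rule 1.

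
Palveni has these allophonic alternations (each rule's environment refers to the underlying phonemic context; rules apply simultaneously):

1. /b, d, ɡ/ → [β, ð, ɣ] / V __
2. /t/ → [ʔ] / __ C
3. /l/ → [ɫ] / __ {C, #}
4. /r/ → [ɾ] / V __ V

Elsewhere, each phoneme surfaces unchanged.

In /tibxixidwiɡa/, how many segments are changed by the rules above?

3

Segments that undergo a rule: /b/ → [β] (rule 1); /d/ → [ð] (rule 1); /ɡ/ → [ɣ] (rule 1).
All other segments surface unchanged.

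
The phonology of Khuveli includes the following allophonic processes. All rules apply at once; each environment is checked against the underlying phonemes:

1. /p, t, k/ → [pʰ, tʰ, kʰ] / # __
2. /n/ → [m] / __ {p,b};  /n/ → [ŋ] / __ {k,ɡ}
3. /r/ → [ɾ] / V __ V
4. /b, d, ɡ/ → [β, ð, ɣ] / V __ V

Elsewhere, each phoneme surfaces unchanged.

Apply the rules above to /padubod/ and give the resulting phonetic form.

[pʰaðuβod]

/p/ — word-initial, word-initially — surfaces as [pʰ] (rule 1).
/d/ (between /a/ and /u/): between two vowels, so rule 4 applies → [ð].
/b/ meets the environment for rule 4 (between two vowels) → [β].
/d/ — word-final; rule 4 does not apply here → [d].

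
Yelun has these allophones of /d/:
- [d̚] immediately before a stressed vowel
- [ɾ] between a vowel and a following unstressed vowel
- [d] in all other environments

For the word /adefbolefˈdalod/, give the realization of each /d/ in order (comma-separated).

Occurrence 1 (position 2): between a vowel and a following unstressed vowel → [ɾ].
Occurrence 2 (position 10): immediately before a stressed vowel → [d̚].
Occurrence 3 (position 14): no conditioning environment matches → elsewhere allophone [d].

[ɾ], [d̚], [d]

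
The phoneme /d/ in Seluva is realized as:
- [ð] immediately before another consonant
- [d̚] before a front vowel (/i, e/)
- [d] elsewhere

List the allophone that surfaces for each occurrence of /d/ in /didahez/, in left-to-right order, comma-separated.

Occurrence 1 (position 1): before a front vowel (/i, e/) → [d̚].
Occurrence 2 (position 3): no conditioning environment matches → elsewhere allophone [d].

[d̚], [d]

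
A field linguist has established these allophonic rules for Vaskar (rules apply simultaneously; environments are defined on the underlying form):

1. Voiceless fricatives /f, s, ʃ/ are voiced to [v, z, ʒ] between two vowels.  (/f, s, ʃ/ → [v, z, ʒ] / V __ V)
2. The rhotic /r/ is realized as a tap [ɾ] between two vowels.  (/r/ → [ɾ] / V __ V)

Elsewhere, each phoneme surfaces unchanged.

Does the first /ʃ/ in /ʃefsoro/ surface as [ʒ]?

/ʃ/ (word-initial) fails the environment for rule 1, so it stays [ʃ].
The actual realization is [ʃ], not [ʒ].

No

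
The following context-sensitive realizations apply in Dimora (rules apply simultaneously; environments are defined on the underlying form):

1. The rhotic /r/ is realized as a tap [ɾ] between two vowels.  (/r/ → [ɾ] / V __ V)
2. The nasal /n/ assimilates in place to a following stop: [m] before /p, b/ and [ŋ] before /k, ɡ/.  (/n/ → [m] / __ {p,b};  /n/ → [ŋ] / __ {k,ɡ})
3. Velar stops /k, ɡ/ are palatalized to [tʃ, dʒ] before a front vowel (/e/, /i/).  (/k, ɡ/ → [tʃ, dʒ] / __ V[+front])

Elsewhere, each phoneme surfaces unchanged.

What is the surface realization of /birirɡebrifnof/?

/r/ — between /i/ and /i/, between two vowels — surfaces as [ɾ] (rule 1).
/r/ — between /i/ and /ɡ/; rule 1 does not apply here → [r].
/ɡ/ meets the environment for rule 3 (before a front vowel) → [dʒ].
/r/ — between /b/ and /i/; rule 1 does not apply here → [r].
/n/ (between /f/ and /o/): rule 2 targets it, but not before a labial or velar stop → unchanged [n].

[biɾirdʒebrifnof]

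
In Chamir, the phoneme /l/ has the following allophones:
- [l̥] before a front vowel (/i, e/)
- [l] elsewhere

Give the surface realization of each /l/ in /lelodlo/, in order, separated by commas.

Occurrence 1 (position 1): before a front vowel (/i, e/) → [l̥].
Occurrence 2 (position 3): no conditioning environment matches → elsewhere allophone [l].
Occurrence 3 (position 6): no conditioning environment matches → elsewhere allophone [l].

[l̥], [l], [l]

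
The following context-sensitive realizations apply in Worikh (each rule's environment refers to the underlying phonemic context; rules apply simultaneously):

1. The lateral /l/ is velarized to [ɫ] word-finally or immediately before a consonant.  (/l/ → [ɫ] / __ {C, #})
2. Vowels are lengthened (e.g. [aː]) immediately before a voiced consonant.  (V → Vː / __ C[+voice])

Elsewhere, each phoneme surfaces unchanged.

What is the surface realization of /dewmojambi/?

[deːwmoːjaːmbi]

/d/ (word-initial): no rule targets it → [d].
/e/ — between /d/ and /w/, before a voiced consonant — surfaces as [eː] (rule 2).
/w/ (between /e/ and /m/) is unaffected → [w].
/m/ (between /w/ and /o/) is unaffected → [m].
/o/ (between /m/ and /j/): before a voiced consonant, so rule 2 applies → [oː].
/j/ — not in any rule's target class → [j].
/a/ meets the environment for rule 2 (before a voiced consonant) → [aː].
/m/ stays [m].
/b/ — not in any rule's target class → [b].
/i/ (word-final) fails the environment for rule 2, so it stays [i].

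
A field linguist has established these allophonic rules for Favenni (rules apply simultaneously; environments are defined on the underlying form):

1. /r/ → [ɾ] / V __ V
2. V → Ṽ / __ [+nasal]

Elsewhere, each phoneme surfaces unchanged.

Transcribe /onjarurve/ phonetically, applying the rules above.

[õnjaɾurve]

/o/ (word-initial) occurs before a nasal consonant → [õ] by rule 2.
/n/ (between /o/ and /j/): no rule targets it → [n].
/j/ (between /n/ and /a/): no rule targets it → [j].
/a/ (between /j/ and /r/) is in the target of rule 2 but the environment (before a nasal consonant) is not met → [a].
/r/ (between /a/ and /u/): between two vowels, so rule 1 applies → [ɾ].
/u/ (between /r/ and /r/) is in the target of rule 2 but the environment (before a nasal consonant) is not met → [u].
/r/ (between /u/ and /v/) fails the environment for rule 1, so it stays [r].
/v/ (between /r/ and /e/): no rule targets it → [v].
/e/ — word-final; rule 2 does not apply here → [e].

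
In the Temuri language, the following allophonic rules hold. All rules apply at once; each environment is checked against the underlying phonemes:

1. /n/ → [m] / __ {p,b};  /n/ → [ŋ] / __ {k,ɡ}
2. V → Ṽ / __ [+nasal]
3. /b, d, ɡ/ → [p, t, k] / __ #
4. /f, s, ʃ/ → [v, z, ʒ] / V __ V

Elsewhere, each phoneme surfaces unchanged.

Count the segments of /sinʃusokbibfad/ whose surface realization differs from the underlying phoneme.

3

Segments that undergo a rule: /i/ → [ĩ] (rule 2); /s/ → [z] (rule 4); /d/ → [t] (rule 3).
All other segments surface unchanged.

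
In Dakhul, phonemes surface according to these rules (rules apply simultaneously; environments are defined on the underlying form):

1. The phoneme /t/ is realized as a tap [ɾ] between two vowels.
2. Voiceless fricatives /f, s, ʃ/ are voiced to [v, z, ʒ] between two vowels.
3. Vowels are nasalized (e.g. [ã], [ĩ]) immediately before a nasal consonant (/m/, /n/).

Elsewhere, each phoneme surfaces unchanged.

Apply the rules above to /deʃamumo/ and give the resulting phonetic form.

[deʒãmũmo]

/e/ (between /d/ and /ʃ/) is in the target of rule 3 but the environment (before a nasal consonant) is not met → [e].
/ʃ/ (between /e/ and /a/): between two vowels, so rule 2 applies → [ʒ].
/a/ meets the environment for rule 3 (before a nasal consonant) → [ã].
/u/ (between /m/ and /m/): before a nasal consonant, so rule 3 applies → [ũ].
/o/ (word-final) is in the target of rule 3 but the environment (before a nasal consonant) is not met → [o].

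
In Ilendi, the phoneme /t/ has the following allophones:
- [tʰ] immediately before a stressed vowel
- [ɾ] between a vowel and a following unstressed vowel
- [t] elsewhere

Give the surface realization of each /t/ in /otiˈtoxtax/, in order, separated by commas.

Occurrence 1 (position 2): between a vowel and an unstressed vowel → [ɾ].
Occurrence 2 (position 4): immediately before a stressed vowel → [tʰ].
Occurrence 3 (position 7): no conditioning environment matches → elsewhere allophone [t].

[ɾ], [tʰ], [t]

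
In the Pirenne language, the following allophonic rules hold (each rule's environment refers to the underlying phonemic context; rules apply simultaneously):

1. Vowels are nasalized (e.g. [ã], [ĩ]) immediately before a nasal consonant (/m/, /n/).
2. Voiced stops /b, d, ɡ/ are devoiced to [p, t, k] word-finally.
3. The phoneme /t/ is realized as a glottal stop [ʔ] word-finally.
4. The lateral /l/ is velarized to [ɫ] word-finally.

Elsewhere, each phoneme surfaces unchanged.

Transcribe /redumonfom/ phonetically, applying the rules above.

/r/ (word-initial): no rule targets it → [r].
/e/ (between /r/ and /d/) fails the environment for rule 1, so it stays [e].
/d/ (between /e/ and /u/) fails the environment for rule 2, so it stays [d].
/u/ (between /d/ and /m/): before a nasal consonant, so rule 1 applies → [ũ].
/m/ (between /u/ and /o/): no rule targets it → [m].
/o/ (between /m/ and /n/) occurs before a nasal consonant → [õ] by rule 1.
/n/ stays [n].
/f/ (between /n/ and /o/) is unaffected → [f].
Rule 1 applies to /o/ (between /f/ and /m/: before a nasal consonant) → [õ].
/m/ — not in any rule's target class → [m].

[redũmõnfõm]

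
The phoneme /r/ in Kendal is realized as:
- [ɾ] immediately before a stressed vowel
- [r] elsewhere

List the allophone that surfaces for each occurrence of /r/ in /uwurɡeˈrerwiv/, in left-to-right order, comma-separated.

[r], [ɾ], [r]

Occurrence 1 (position 4): no conditioning environment matches → elsewhere allophone [r].
Occurrence 2 (position 7): immediately before a stressed vowel → [ɾ].
Occurrence 3 (position 9): no conditioning environment matches → elsewhere allophone [r].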